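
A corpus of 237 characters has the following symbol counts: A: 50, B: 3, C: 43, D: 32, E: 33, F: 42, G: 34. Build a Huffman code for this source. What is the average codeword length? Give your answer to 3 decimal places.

Probabilities are the counts divided by 237.
Repeatedly combine the two least-probable nodes; the expected code length is the sum of the merged weights.
merge 1/79 + 32/237 → 35/237
merge 11/79 + 34/237 → 67/237
merge 35/237 + 14/79 → 77/237
merge 43/237 + 50/237 → 31/79
merge 67/237 + 77/237 → 48/79
merge 31/79 + 48/79 → 1
L = 35/237 + 67/237 + 77/237 + 31/79 + 48/79 + 1 = 653/237 ≈ 2.755 bits/symbol.

2.755 bits/symbol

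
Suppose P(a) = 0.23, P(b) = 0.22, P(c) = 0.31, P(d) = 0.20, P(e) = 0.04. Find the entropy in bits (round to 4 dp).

2.1422 bits

H = −Σ pᵢ log₂ pᵢ.
−0.23·log₂(0.23) = 0.4877
−0.22·log₂(0.22) = 0.4806
−0.31·log₂(0.31) = 0.5238
−0.20·log₂(0.20) = 0.4644
−0.04·log₂(0.04) = 0.1858
Sum ≈ 2.1422 → 2.1422 bits.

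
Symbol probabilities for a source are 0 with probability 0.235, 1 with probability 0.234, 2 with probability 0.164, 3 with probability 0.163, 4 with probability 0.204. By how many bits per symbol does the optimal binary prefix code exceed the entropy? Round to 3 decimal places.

Entropy H = −Σ p log₂ p ≈ 2.3035 bits.
Huffman merges: 163/1000+41/250→327/1000; 51/250+117/500→219/500; 47/200+327/1000→281/500; 219/500+281/500→1. L = 2327/1000 ≈ 2.3270.
L − H = 2.3270 − 2.3035 = 0.024 bits.

0.024 bits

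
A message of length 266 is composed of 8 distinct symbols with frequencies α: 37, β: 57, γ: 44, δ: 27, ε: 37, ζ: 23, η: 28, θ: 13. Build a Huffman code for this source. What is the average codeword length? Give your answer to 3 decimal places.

2.921 bits/symbol

Probabilities are the counts divided by 266.
Repeatedly combine the two least-probable nodes; the expected code length is the sum of the merged weights.
merge 13/266 + 23/266 → 18/133
merge 27/266 + 2/19 → 55/266
merge 18/133 + 37/266 → 73/266
merge 37/266 + 22/133 → 81/266
merge 55/266 + 3/14 → 8/19
merge 73/266 + 81/266 → 11/19
merge 8/19 + 11/19 → 1
L = 18/133 + 55/266 + 73/266 + 81/266 + 8/19 + 11/19 + 1 = 111/38 ≈ 2.921 bits/symbol.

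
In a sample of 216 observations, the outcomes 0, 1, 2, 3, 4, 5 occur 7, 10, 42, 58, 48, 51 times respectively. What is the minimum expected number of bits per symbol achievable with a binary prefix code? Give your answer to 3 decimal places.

Probabilities are the counts divided by 216.
Repeatedly combine the two least-probable nodes; the expected code length is the sum of the merged weights.
merge 7/216 + 5/108 → 17/216
merge 17/216 + 7/36 → 59/216
merge 2/9 + 17/72 → 11/24
merge 29/108 + 59/216 → 13/24
merge 11/24 + 13/24 → 1
L = 17/216 + 59/216 + 11/24 + 13/24 + 1 = 127/54 ≈ 2.352 bits/symbol.

2.352 bits/symbol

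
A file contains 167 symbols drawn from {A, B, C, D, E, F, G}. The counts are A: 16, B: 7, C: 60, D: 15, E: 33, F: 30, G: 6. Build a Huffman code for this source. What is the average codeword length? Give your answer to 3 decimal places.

2.509 bits/symbol

Probabilities are the counts divided by 167.
Repeatedly combine the two least-probable nodes; the expected code length is the sum of the merged weights.
merge 6/167 + 7/167 → 13/167
merge 13/167 + 15/167 → 28/167
merge 16/167 + 28/167 → 44/167
merge 30/167 + 33/167 → 63/167
merge 44/167 + 60/167 → 104/167
merge 63/167 + 104/167 → 1
L = 13/167 + 28/167 + 44/167 + 63/167 + 104/167 + 1 = 419/167 ≈ 2.509 bits/symbol.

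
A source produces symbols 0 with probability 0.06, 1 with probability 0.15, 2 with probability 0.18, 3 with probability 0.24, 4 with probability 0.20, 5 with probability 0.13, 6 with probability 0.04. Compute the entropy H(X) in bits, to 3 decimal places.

2.626 bits

H = −Σ pᵢ log₂ pᵢ.
−0.06·log₂(0.06) = 0.2435
−0.15·log₂(0.15) = 0.4105
−0.18·log₂(0.18) = 0.4453
−0.24·log₂(0.24) = 0.4941
−0.20·log₂(0.20) = 0.4644
−0.13·log₂(0.13) = 0.3826
−0.04·log₂(0.04) = 0.1858
Sum ≈ 2.6263 → 2.626 bits.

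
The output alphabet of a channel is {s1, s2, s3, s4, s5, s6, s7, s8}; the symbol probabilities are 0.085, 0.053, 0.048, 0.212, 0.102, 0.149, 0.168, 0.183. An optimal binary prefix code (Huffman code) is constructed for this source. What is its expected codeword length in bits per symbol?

2.889 bits/symbol

Repeatedly combine the two least-probable nodes; the expected code length is the sum of the merged weights.
merge 6/125 + 53/1000 → 101/1000
merge 17/200 + 101/1000 → 93/500
merge 51/500 + 149/1000 → 251/1000
merge 21/125 + 183/1000 → 351/1000
merge 93/500 + 53/250 → 199/500
merge 251/1000 + 351/1000 → 301/500
merge 199/500 + 301/500 → 1
L = 101/1000 + 93/500 + 251/1000 + 351/1000 + 199/500 + 301/500 + 1 = 2889/1000 = 2.889 bits/symbol.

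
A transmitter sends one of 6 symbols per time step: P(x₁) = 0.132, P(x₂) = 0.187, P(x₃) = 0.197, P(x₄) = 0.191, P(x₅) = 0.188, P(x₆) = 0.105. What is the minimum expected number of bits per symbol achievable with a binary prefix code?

2.612 bits/symbol

Repeatedly combine the two least-probable nodes; the expected code length is the sum of the merged weights.
merge 21/200 + 33/250 → 237/1000
merge 187/1000 + 47/250 → 3/8
merge 191/1000 + 197/1000 → 97/250
merge 237/1000 + 3/8 → 153/250
merge 97/250 + 153/250 → 1
L = 237/1000 + 3/8 + 97/250 + 153/250 + 1 = 653/250 = 2.612 bits/symbol.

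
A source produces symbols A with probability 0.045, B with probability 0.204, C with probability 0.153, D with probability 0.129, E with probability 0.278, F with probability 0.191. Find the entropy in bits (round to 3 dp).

2.434 bits

H = −Σ pᵢ log₂ pᵢ.
−0.045·log₂(0.045) = 0.2013
−0.204·log₂(0.204) = 0.4678
−0.153·log₂(0.153) = 0.4144
−0.129·log₂(0.129) = 0.3811
−0.278·log₂(0.278) = 0.5134
−0.191·log₂(0.191) = 0.4562
Sum ≈ 2.4343 → 2.434 bits.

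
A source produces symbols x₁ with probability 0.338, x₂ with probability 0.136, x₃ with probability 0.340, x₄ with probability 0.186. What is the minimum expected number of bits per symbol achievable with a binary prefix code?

1.982 bits/symbol

Repeatedly combine the two least-probable nodes; the expected code length is the sum of the merged weights.
merge 17/125 + 93/500 → 161/500
merge 161/500 + 169/500 → 33/50
merge 17/50 + 33/50 → 1
L = 161/500 + 33/50 + 1 = 991/500 = 1.982 bits/symbol.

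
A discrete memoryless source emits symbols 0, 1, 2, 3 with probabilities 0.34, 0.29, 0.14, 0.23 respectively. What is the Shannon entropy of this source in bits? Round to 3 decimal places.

H = −Σ pᵢ log₂ pᵢ.
−0.34·log₂(0.34) = 0.5292
−0.29·log₂(0.29) = 0.5179
−0.14·log₂(0.14) = 0.3971
−0.23·log₂(0.23) = 0.4877
Sum ≈ 1.9319 → 1.932 bits.

1.932 bits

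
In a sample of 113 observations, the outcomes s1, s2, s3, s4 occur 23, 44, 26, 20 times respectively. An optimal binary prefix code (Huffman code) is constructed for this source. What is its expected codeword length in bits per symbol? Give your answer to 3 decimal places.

1.991 bits/symbol

Probabilities are the counts divided by 113.
Repeatedly combine the two least-probable nodes; the expected code length is the sum of the merged weights.
merge 20/113 + 23/113 → 43/113
merge 26/113 + 43/113 → 69/113
merge 44/113 + 69/113 → 1
L = 43/113 + 69/113 + 1 = 225/113 ≈ 1.991 bits/symbol.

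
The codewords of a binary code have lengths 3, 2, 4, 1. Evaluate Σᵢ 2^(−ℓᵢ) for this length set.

0.9375

With common denominator 2^4 = 16: Σ 2^(−ℓᵢ) = 2/16 + 4/16 + 1/16 + 8/16 = 15/16 = 0.9375.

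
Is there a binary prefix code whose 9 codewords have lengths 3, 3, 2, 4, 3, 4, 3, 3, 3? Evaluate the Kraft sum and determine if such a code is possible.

1.125; no

With common denominator 2^4 = 16: Σ 2^(−ℓᵢ) = 2/16 + 2/16 + 4/16 + 1/16 + 2/16 + 1/16 + 2/16 + 2/16 + 2/16 = 18/16 = 1.125.
Kraft's inequality requires Σ ≤ 1; here Σ = 1.125 > 1, so no such prefix code exists.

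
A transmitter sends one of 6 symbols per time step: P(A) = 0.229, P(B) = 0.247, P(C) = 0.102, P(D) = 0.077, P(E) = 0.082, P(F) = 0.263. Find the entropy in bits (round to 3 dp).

2.409 bits

H = −Σ pᵢ log₂ pᵢ.
−0.229·log₂(0.229) = 0.4870
−0.247·log₂(0.247) = 0.4983
−0.102·log₂(0.102) = 0.3359
−0.077·log₂(0.077) = 0.2848
−0.082·log₂(0.082) = 0.2959
−0.263·log₂(0.263) = 0.5068
Sum ≈ 2.4087 → 2.409 bits.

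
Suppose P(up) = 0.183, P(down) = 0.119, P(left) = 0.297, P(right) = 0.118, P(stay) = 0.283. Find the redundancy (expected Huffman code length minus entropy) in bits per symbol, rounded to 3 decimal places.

Entropy H = −Σ p log₂ p ≈ 2.2132 bits.
Huffman merges: 59/500+119/1000→237/1000; 183/1000+237/1000→21/50; 283/1000+297/1000→29/50; 21/50+29/50→1. L = 2237/1000 ≈ 2.2370.
L − H = 2.2370 − 2.2132 = 0.024 bits.

0.024 bits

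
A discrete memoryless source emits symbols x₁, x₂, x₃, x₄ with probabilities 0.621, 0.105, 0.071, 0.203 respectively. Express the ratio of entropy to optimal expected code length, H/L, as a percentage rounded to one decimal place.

96.9%

Entropy H = −Σ p log₂ p ≈ 1.5062 bits.
Huffman merges: 71/1000+21/200→22/125; 22/125+203/1000→379/1000; 379/1000+621/1000→1. L = 311/200 ≈ 1.5550.
Efficiency = H/L = 1.5062/1.5550 = 96.9%.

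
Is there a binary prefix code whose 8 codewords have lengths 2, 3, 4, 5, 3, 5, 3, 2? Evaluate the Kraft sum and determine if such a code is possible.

1; yes

With common denominator 2^5 = 32: Σ 2^(−ℓᵢ) = 8/32 + 4/32 + 2/32 + 1/32 + 4/32 + 1/32 + 4/32 + 8/32 = 32/32 = 1.
Kraft's inequality requires Σ ≤ 1; here Σ = 1 ≤ 1, so such a prefix code exists.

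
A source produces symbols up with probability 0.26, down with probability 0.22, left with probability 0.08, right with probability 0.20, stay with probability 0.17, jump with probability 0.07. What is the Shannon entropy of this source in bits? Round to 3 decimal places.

2.445 bits

H = −Σ pᵢ log₂ pᵢ.
−0.26·log₂(0.26) = 0.5053
−0.22·log₂(0.22) = 0.4806
−0.08·log₂(0.08) = 0.2915
−0.20·log₂(0.20) = 0.4644
−0.17·log₂(0.17) = 0.4346
−0.07·log₂(0.07) = 0.2686
Sum ≈ 2.4449 → 2.445 bits.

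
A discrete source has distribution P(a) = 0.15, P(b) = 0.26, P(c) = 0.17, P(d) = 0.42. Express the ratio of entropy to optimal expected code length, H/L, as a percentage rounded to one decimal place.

Entropy H = −Σ p log₂ p ≈ 1.8761 bits.
Huffman merges: 3/20+17/100→8/25; 13/50+8/25→29/50; 21/50+29/50→1. L = 19/10 ≈ 1.9000.
Efficiency = H/L = 1.8761/1.9000 = 98.7%.

98.7%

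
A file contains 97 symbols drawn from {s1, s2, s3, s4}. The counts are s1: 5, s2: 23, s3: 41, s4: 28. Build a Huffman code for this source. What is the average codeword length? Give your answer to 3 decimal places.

1.866 bits/symbol

Probabilities are the counts divided by 97.
Repeatedly combine the two least-probable nodes; the expected code length is the sum of the merged weights.
merge 5/97 + 23/97 → 28/97
merge 28/97 + 28/97 → 56/97
merge 41/97 + 56/97 → 1
L = 28/97 + 56/97 + 1 = 181/97 ≈ 1.866 bits/symbol.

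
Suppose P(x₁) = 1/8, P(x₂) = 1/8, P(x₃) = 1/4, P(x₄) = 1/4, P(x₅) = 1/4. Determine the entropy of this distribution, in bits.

2.25 bits

Each probability is a power of 1/2, so log₂(1/p) is an integer.
H = Σ p·log₂(1/p) = 1/8·3 + 1/8·3 + 1/4·2 + 1/4·2 + 1/4·2 = 2.25 bits.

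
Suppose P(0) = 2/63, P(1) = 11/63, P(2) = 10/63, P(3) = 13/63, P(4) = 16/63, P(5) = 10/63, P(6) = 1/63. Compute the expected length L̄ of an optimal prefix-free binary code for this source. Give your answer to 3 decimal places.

Repeatedly combine the two least-probable nodes; the expected code length is the sum of the merged weights.
merge 1/63 + 2/63 → 1/21
merge 1/21 + 10/63 → 13/63
merge 10/63 + 11/63 → 1/3
merge 13/63 + 13/63 → 26/63
merge 16/63 + 1/3 → 37/63
merge 26/63 + 37/63 → 1
L = 1/21 + 13/63 + 1/3 + 26/63 + 37/63 + 1 = 163/63 ≈ 2.587 bits/symbol.

2.587 bits/symbol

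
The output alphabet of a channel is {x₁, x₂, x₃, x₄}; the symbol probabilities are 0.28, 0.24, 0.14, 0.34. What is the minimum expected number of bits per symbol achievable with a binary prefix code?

Repeatedly combine the two least-probable nodes; the expected code length is the sum of the merged weights.
merge 7/50 + 6/25 → 19/50
merge 7/25 + 17/50 → 31/50
merge 19/50 + 31/50 → 1
L = 19/50 + 31/50 + 1 = 2 bits/symbol.

2 bits/symbol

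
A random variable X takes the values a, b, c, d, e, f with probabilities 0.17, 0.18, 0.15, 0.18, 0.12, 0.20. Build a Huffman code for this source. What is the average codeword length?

Repeatedly combine the two least-probable nodes; the expected code length is the sum of the merged weights.
merge 3/25 + 3/20 → 27/100
merge 17/100 + 9/50 → 7/20
merge 9/50 + 1/5 → 19/50
merge 27/100 + 7/20 → 31/50
merge 19/50 + 31/50 → 1
L = 27/100 + 7/20 + 19/50 + 31/50 + 1 = 131/50 = 2.62 bits/symbol.

2.62 bits/symbol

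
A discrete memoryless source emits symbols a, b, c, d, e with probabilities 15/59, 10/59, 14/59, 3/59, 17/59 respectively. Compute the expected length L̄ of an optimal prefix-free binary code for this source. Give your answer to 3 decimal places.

Repeatedly combine the two least-probable nodes; the expected code length is the sum of the merged weights.
merge 3/59 + 10/59 → 13/59
merge 13/59 + 14/59 → 27/59
merge 15/59 + 17/59 → 32/59
merge 27/59 + 32/59 → 1
L = 13/59 + 27/59 + 32/59 + 1 = 131/59 ≈ 2.220 bits/symbol.

2.220 bits/symbol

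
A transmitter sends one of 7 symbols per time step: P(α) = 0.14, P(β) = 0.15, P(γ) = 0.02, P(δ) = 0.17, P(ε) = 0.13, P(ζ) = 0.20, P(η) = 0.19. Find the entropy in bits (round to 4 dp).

H = −Σ pᵢ log₂ pᵢ.
−0.14·log₂(0.14) = 0.3971
−0.15·log₂(0.15) = 0.4105
−0.02·log₂(0.02) = 0.1129
−0.17·log₂(0.17) = 0.4346
−0.13·log₂(0.13) = 0.3826
−0.20·log₂(0.20) = 0.4644
−0.19·log₂(0.19) = 0.4552
Sum ≈ 2.6574 → 2.6574 bits.

2.6574 bits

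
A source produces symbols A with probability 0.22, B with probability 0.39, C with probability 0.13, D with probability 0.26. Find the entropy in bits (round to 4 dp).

1.8983 bits

H = −Σ pᵢ log₂ pᵢ.
−0.22·log₂(0.22) = 0.4806
−0.39·log₂(0.39) = 0.5298
−0.13·log₂(0.13) = 0.3826
−0.26·log₂(0.26) = 0.5053
Sum ≈ 1.8983 → 1.8983 bits.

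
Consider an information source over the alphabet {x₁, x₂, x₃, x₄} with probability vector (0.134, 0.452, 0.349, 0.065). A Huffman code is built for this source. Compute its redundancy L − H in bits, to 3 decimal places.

0.054 bits

Entropy H = −Σ p log₂ p ≈ 1.6927 bits.
Huffman merges: 13/200+67/500→199/1000; 199/1000+349/1000→137/250; 113/250+137/250→1. L = 1747/1000 ≈ 1.7470.
L − H = 1.7470 − 1.6927 = 0.054 bits.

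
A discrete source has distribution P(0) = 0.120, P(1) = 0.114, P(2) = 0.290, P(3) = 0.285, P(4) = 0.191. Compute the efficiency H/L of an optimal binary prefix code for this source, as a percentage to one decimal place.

99.1%

Entropy H = −Σ p log₂ p ≈ 2.2144 bits.
Huffman merges: 57/500+3/25→117/500; 191/1000+117/500→17/40; 57/200+29/100→23/40; 17/40+23/40→1. L = 1117/500 ≈ 2.2340.
Efficiency = H/L = 2.2144/2.2340 = 99.1%.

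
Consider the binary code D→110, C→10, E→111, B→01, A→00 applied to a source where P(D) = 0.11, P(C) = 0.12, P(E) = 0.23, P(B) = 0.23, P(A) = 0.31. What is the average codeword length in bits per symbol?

L̄ = Σ pᵢ·ℓᵢ = 0.11·3 + 0.12·2 + 0.23·3 + 0.23·2 + 0.31·2 = 2.34 bits/symbol.

2.34 bits/symbol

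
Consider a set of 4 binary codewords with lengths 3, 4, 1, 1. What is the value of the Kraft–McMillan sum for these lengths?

1.1875

With common denominator 2^4 = 16: Σ 2^(−ℓᵢ) = 2/16 + 1/16 + 8/16 + 8/16 = 19/16 = 1.1875.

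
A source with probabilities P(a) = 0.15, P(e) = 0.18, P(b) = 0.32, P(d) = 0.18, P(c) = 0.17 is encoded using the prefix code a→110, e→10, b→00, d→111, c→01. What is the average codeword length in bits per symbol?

2.33 bits/symbol

L̄ = Σ pᵢ·ℓᵢ = 0.15·3 + 0.18·2 + 0.32·2 + 0.18·3 + 0.17·2 = 2.33 bits/symbol.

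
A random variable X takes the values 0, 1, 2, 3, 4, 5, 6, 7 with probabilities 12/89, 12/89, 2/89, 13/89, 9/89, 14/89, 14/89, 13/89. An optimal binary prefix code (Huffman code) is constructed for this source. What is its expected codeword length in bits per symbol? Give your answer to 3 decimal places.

Repeatedly combine the two least-probable nodes; the expected code length is the sum of the merged weights.
merge 2/89 + 9/89 → 11/89
merge 11/89 + 12/89 → 23/89
merge 12/89 + 13/89 → 25/89
merge 13/89 + 14/89 → 27/89
merge 14/89 + 23/89 → 37/89
merge 25/89 + 27/89 → 52/89
merge 37/89 + 52/89 → 1
L = 11/89 + 23/89 + 25/89 + 27/89 + 37/89 + 52/89 + 1 = 264/89 ≈ 2.966 bits/symbol.

2.966 bits/symbol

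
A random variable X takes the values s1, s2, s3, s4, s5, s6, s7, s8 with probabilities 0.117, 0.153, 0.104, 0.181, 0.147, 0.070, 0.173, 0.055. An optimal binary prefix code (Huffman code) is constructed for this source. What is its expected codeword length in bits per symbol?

Repeatedly combine the two least-probable nodes; the expected code length is the sum of the merged weights.
merge 11/200 + 7/100 → 1/8
merge 13/125 + 117/1000 → 221/1000
merge 1/8 + 147/1000 → 34/125
merge 153/1000 + 173/1000 → 163/500
merge 181/1000 + 221/1000 → 201/500
merge 34/125 + 163/500 → 299/500
merge 201/500 + 299/500 → 1
L = 1/8 + 221/1000 + 34/125 + 163/500 + 201/500 + 299/500 + 1 = 368/125 = 2.944 bits/symbol.

2.944 bits/symbol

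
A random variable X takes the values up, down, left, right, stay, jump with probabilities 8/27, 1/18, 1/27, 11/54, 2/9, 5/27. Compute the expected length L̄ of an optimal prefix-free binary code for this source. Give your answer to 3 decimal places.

2.370 bits/symbol

Repeatedly combine the two least-probable nodes; the expected code length is the sum of the merged weights.
merge 1/27 + 1/18 → 5/54
merge 5/54 + 5/27 → 5/18
merge 11/54 + 2/9 → 23/54
merge 5/18 + 8/27 → 31/54
merge 23/54 + 31/54 → 1
L = 5/54 + 5/18 + 23/54 + 31/54 + 1 = 64/27 ≈ 2.370 bits/symbol.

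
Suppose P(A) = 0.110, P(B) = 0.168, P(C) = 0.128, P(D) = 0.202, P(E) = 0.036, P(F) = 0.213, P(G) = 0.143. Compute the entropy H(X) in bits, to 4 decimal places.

2.6775 bits

H = −Σ pᵢ log₂ pᵢ.
−0.110·log₂(0.110) = 0.3503
−0.168·log₂(0.168) = 0.4323
−0.128·log₂(0.128) = 0.3796
−0.202·log₂(0.202) = 0.4661
−0.036·log₂(0.036) = 0.1727
−0.213·log₂(0.213) = 0.4752
−0.143·log₂(0.143) = 0.4012
Sum ≈ 2.6775 → 2.6775 bits.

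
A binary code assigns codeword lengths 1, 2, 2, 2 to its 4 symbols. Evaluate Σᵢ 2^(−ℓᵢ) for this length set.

1.25

With common denominator 2^2 = 4: Σ 2^(−ℓᵢ) = 2/4 + 1/4 + 1/4 + 1/4 = 5/4 = 1.25.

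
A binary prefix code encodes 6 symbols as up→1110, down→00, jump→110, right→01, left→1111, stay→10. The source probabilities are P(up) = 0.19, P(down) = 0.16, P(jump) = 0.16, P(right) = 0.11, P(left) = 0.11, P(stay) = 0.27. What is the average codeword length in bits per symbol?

2.76 bits/symbol

L̄ = Σ pᵢ·ℓᵢ = 0.19·4 + 0.16·2 + 0.16·3 + 0.11·2 + 0.11·4 + 0.27·2 = 2.76 bits/symbol.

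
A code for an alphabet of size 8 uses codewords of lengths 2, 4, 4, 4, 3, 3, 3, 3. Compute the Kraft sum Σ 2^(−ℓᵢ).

0.9375

With common denominator 2^4 = 16: Σ 2^(−ℓᵢ) = 4/16 + 1/16 + 1/16 + 1/16 + 2/16 + 2/16 + 2/16 + 2/16 = 15/16 = 0.9375.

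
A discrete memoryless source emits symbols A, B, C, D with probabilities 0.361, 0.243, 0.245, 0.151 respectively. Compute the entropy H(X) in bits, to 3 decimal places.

H = −Σ pᵢ log₂ pᵢ.
−0.361·log₂(0.361) = 0.5306
−0.243·log₂(0.243) = 0.4960
−0.245·log₂(0.245) = 0.4971
−0.151·log₂(0.151) = 0.4118
Sum ≈ 1.9356 → 1.936 bits.

1.936 bits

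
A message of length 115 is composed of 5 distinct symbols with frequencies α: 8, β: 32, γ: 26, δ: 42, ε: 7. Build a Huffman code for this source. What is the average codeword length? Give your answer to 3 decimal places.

2.122 bits/symbol

Probabilities are the counts divided by 115.
Repeatedly combine the two least-probable nodes; the expected code length is the sum of the merged weights.
merge 7/115 + 8/115 → 3/23
merge 3/23 + 26/115 → 41/115
merge 32/115 + 41/115 → 73/115
merge 42/115 + 73/115 → 1
L = 3/23 + 41/115 + 73/115 + 1 = 244/115 ≈ 2.122 bits/symbol.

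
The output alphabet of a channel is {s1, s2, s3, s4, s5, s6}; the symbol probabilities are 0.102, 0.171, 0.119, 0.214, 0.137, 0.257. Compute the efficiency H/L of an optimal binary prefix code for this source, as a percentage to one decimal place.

Entropy H = −Σ p log₂ p ≈ 2.5097 bits.
Huffman merges: 51/500+119/1000→221/1000; 137/1000+171/1000→77/250; 107/500+221/1000→87/200; 257/1000+77/250→113/200; 87/200+113/200→1. L = 2529/1000 ≈ 2.5290.
Efficiency = H/L = 2.5097/2.5290 = 99.2%.

99.2%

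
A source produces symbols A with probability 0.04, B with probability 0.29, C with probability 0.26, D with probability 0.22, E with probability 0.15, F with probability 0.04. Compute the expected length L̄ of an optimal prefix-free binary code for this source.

Repeatedly combine the two least-probable nodes; the expected code length is the sum of the merged weights.
merge 1/25 + 1/25 → 2/25
merge 2/25 + 3/20 → 23/100
merge 11/50 + 23/100 → 9/20
merge 13/50 + 29/100 → 11/20
merge 9/20 + 11/20 → 1
L = 2/25 + 23/100 + 9/20 + 11/20 + 1 = 231/100 = 2.31 bits/symbol.

2.31 bits/symbol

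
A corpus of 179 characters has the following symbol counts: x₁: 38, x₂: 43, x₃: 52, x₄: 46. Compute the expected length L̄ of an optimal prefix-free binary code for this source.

Probabilities are the counts divided by 179.
Repeatedly combine the two least-probable nodes; the expected code length is the sum of the merged weights.
merge 38/179 + 43/179 → 81/179
merge 46/179 + 52/179 → 98/179
merge 81/179 + 98/179 → 1
L = 81/179 + 98/179 + 1 = 2 bits/symbol.

2 bits/symbol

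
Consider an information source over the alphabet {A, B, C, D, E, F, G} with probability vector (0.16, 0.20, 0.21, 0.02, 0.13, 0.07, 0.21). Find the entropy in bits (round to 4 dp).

H = −Σ pᵢ log₂ pᵢ.
−0.16·log₂(0.16) = 0.4230
−0.20·log₂(0.20) = 0.4644
−0.21·log₂(0.21) = 0.4728
−0.02·log₂(0.02) = 0.1129
−0.13·log₂(0.13) = 0.3826
−0.07·log₂(0.07) = 0.2686
−0.21·log₂(0.21) = 0.4728
Sum ≈ 2.5971 → 2.5971 bits.

2.5971 bits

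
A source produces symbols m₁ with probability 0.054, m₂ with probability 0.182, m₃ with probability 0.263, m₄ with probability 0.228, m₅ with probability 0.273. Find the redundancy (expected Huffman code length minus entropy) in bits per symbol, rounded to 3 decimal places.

0.057 bits

Entropy H = −Σ p log₂ p ≈ 2.1791 bits.
Huffman merges: 27/500+91/500→59/250; 57/250+59/250→58/125; 263/1000+273/1000→67/125; 58/125+67/125→1. L = 559/250 ≈ 2.2360.
L − H = 2.2360 − 2.1791 = 0.057 bits.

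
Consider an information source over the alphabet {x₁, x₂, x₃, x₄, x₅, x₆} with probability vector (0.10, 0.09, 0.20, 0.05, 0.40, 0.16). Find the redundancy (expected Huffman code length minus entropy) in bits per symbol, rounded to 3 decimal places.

0.063 bits

Entropy H = −Σ p log₂ p ≈ 2.2771 bits.
Huffman merges: 1/20+9/100→7/50; 1/10+7/50→6/25; 4/25+1/5→9/25; 6/25+9/25→3/5; 2/5+3/5→1. L = 117/50 ≈ 2.3400.
L − H = 2.3400 − 2.2771 = 0.063 bits.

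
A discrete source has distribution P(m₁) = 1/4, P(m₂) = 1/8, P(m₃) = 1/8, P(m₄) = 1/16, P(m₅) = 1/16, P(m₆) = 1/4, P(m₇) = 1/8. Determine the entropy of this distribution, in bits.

Each probability is a power of 1/2, so log₂(1/p) is an integer.
H = Σ p·log₂(1/p) = 1/4·2 + 1/8·3 + 1/8·3 + 1/16·4 + 1/16·4 + 1/4·2 + 1/8·3 = 2.625 bits.

2.625 bits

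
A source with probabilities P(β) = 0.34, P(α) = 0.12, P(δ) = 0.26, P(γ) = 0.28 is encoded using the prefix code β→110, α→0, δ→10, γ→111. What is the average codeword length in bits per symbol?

L̄ = Σ pᵢ·ℓᵢ = 0.34·3 + 0.12·1 + 0.26·2 + 0.28·3 = 2.5 bits/symbol.

2.5 bits/symbol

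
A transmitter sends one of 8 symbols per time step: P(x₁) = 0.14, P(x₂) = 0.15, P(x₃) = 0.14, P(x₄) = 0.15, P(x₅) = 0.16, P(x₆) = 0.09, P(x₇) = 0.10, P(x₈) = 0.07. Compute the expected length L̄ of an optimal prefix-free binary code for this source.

Repeatedly combine the two least-probable nodes; the expected code length is the sum of the merged weights.
merge 7/100 + 9/100 → 4/25
merge 1/10 + 7/50 → 6/25
merge 7/50 + 3/20 → 29/100
merge 3/20 + 4/25 → 31/100
merge 4/25 + 6/25 → 2/5
merge 29/100 + 31/100 → 3/5
merge 2/5 + 3/5 → 1
L = 4/25 + 6/25 + 29/100 + 31/100 + 2/5 + 3/5 + 1 = 3 bits/symbol.

3 bits/symbol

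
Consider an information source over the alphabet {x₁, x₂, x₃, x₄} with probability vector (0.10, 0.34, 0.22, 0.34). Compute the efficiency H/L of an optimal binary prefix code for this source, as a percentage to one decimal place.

94.5%

Entropy H = −Σ p log₂ p ≈ 1.8711 bits.
Huffman merges: 1/10+11/50→8/25; 8/25+17/50→33/50; 17/50+33/50→1. L = 99/50 ≈ 1.9800.
Efficiency = H/L = 1.8711/1.9800 = 94.5%.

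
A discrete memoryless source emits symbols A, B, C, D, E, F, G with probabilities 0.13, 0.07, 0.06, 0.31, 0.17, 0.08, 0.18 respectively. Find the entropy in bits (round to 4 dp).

2.5899 bits

H = −Σ pᵢ log₂ pᵢ.
−0.13·log₂(0.13) = 0.3826
−0.07·log₂(0.07) = 0.2686
−0.06·log₂(0.06) = 0.2435
−0.31·log₂(0.31) = 0.5238
−0.17·log₂(0.17) = 0.4346
−0.08·log₂(0.08) = 0.2915
−0.18·log₂(0.18) = 0.4453
Sum ≈ 2.5899 → 2.5899 bits.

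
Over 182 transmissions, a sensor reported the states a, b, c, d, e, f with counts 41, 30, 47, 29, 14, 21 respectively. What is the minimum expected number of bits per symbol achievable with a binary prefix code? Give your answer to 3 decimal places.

2.516 bits/symbol

Probabilities are the counts divided by 182.
Repeatedly combine the two least-probable nodes; the expected code length is the sum of the merged weights.
merge 1/13 + 3/26 → 5/26
merge 29/182 + 15/91 → 59/182
merge 5/26 + 41/182 → 38/91
merge 47/182 + 59/182 → 53/91
merge 38/91 + 53/91 → 1
L = 5/26 + 59/182 + 38/91 + 53/91 + 1 = 229/91 ≈ 2.516 bits/symbol.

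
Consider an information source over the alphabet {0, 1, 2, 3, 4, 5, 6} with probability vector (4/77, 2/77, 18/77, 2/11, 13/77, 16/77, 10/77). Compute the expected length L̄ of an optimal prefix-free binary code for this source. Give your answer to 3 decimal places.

2.636 bits/symbol

Repeatedly combine the two least-probable nodes; the expected code length is the sum of the merged weights.
merge 2/77 + 4/77 → 6/77
merge 6/77 + 10/77 → 16/77
merge 13/77 + 2/11 → 27/77
merge 16/77 + 16/77 → 32/77
merge 18/77 + 27/77 → 45/77
merge 32/77 + 45/77 → 1
L = 6/77 + 16/77 + 27/77 + 32/77 + 45/77 + 1 = 29/11 ≈ 2.636 bits/symbol.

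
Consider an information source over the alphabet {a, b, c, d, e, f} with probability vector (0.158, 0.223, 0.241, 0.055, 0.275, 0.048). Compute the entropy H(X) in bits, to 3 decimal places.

2.351 bits

H = −Σ pᵢ log₂ pᵢ.
−0.158·log₂(0.158) = 0.4206
−0.223·log₂(0.223) = 0.4828
−0.241·log₂(0.241) = 0.4947
−0.055·log₂(0.055) = 0.2301
−0.275·log₂(0.275) = 0.5122
−0.048·log₂(0.048) = 0.2103
Sum ≈ 2.3507 → 2.351 bits.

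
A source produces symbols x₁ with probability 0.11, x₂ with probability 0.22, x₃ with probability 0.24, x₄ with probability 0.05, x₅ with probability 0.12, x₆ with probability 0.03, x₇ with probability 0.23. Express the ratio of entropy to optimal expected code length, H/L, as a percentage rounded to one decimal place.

98.7%

Entropy H = −Σ p log₂ p ≈ 2.5476 bits.
Huffman merges: 3/100+1/20→2/25; 2/25+11/100→19/100; 3/25+19/100→31/100; 11/50+23/100→9/20; 6/25+31/100→11/20; 9/20+11/20→1. L = 129/50 ≈ 2.5800.
Efficiency = H/L = 2.5476/2.5800 = 98.7%.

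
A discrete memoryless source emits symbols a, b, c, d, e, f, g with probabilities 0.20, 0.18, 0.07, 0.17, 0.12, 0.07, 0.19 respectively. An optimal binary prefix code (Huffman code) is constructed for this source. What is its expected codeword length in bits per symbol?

Repeatedly combine the two least-probable nodes; the expected code length is the sum of the merged weights.
merge 7/100 + 7/100 → 7/50
merge 3/25 + 7/50 → 13/50
merge 17/100 + 9/50 → 7/20
merge 19/100 + 1/5 → 39/100
merge 13/50 + 7/20 → 61/100
merge 39/100 + 61/100 → 1
L = 7/50 + 13/50 + 7/20 + 39/100 + 61/100 + 1 = 11/4 = 2.75 bits/symbol.

2.75 bits/symbol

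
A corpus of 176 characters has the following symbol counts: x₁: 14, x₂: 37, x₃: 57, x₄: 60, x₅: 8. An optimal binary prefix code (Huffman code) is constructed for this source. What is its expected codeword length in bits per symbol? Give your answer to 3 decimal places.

2.119 bits/symbol

Probabilities are the counts divided by 176.
Repeatedly combine the two least-probable nodes; the expected code length is the sum of the merged weights.
merge 1/22 + 7/88 → 1/8
merge 1/8 + 37/176 → 59/176
merge 57/176 + 59/176 → 29/44
merge 15/44 + 29/44 → 1
L = 1/8 + 59/176 + 29/44 + 1 = 373/176 ≈ 2.119 bits/symbol.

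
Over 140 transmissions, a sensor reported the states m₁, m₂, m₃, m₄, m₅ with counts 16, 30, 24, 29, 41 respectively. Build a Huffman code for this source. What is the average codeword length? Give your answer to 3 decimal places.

Probabilities are the counts divided by 140.
Repeatedly combine the two least-probable nodes; the expected code length is the sum of the merged weights.
merge 4/35 + 6/35 → 2/7
merge 29/140 + 3/14 → 59/140
merge 2/7 + 41/140 → 81/140
merge 59/140 + 81/140 → 1
L = 2/7 + 59/140 + 81/140 + 1 = 16/7 ≈ 2.286 bits/symbol.

2.286 bits/symbol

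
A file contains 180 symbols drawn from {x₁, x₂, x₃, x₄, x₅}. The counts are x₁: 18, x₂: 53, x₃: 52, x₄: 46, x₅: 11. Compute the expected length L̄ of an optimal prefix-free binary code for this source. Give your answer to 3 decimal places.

Probabilities are the counts divided by 180.
Repeatedly combine the two least-probable nodes; the expected code length is the sum of the merged weights.
merge 11/180 + 1/10 → 29/180
merge 29/180 + 23/90 → 5/12
merge 13/45 + 53/180 → 7/12
merge 5/12 + 7/12 → 1
L = 29/180 + 5/12 + 7/12 + 1 = 389/180 ≈ 2.161 bits/symbol.

2.161 bits/symbol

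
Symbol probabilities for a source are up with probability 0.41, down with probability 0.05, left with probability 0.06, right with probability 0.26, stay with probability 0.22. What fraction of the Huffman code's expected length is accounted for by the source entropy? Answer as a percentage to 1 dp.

Entropy H = −Σ p log₂ p ≈ 1.9729 bits.
Huffman merges: 1/20+3/50→11/100; 11/100+11/50→33/100; 13/50+33/100→59/100; 41/100+59/100→1. L = 203/100 ≈ 2.0300.
Efficiency = H/L = 1.9729/2.0300 = 97.2%.

97.2%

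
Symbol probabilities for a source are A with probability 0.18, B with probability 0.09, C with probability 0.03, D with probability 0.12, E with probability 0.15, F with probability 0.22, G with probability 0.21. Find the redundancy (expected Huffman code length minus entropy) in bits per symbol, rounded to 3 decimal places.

0.049 bits

Entropy H = −Σ p log₂ p ≈ 2.6407 bits.
Huffman merges: 3/100+9/100→3/25; 3/25+3/25→6/25; 3/20+9/50→33/100; 21/100+11/50→43/100; 6/25+33/100→57/100; 43/100+57/100→1. L = 269/100 ≈ 2.6900.
L − H = 2.6900 − 2.6407 = 0.049 bits.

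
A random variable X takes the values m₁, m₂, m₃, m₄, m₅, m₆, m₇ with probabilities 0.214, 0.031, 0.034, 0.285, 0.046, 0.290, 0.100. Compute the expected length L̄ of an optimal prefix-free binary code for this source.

2.387 bits/symbol

Repeatedly combine the two least-probable nodes; the expected code length is the sum of the merged weights.
merge 31/1000 + 17/500 → 13/200
merge 23/500 + 13/200 → 111/1000
merge 1/10 + 111/1000 → 211/1000
merge 211/1000 + 107/500 → 17/40
merge 57/200 + 29/100 → 23/40
merge 17/40 + 23/40 → 1
L = 13/200 + 111/1000 + 211/1000 + 17/40 + 23/40 + 1 = 2387/1000 = 2.387 bits/symbol.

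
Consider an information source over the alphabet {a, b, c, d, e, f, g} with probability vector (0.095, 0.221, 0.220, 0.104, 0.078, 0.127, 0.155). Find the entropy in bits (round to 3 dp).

2.706 bits

H = −Σ pᵢ log₂ pᵢ.
−0.095·log₂(0.095) = 0.3226
−0.221·log₂(0.221) = 0.4813
−0.220·log₂(0.220) = 0.4806
−0.104·log₂(0.104) = 0.3396
−0.078·log₂(0.078) = 0.2871
−0.127·log₂(0.127) = 0.3781
−0.155·log₂(0.155) = 0.4169
Sum ≈ 2.7062 → 2.706 bits.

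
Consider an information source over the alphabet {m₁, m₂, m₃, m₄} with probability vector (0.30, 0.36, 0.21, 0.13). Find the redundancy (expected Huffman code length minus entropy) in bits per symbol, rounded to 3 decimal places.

0.073 bits

Entropy H = −Σ p log₂ p ≈ 1.9072 bits.
Huffman merges: 13/100+21/100→17/50; 3/10+17/50→16/25; 9/25+16/25→1. L = 99/50 ≈ 1.9800.
L − H = 1.9800 − 1.9072 = 0.073 bits.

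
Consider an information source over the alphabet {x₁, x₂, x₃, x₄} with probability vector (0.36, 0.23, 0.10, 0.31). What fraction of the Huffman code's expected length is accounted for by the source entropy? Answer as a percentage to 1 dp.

Entropy H = −Σ p log₂ p ≈ 1.8743 bits.
Huffman merges: 1/10+23/100→33/100; 31/100+33/100→16/25; 9/25+16/25→1. L = 197/100 ≈ 1.9700.
Efficiency = H/L = 1.8743/1.9700 = 95.1%.

95.1%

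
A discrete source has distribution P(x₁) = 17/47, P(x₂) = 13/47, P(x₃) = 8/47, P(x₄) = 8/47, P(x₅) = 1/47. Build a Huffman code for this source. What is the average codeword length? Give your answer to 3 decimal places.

Repeatedly combine the two least-probable nodes; the expected code length is the sum of the merged weights.
merge 1/47 + 8/47 → 9/47
merge 8/47 + 9/47 → 17/47
merge 13/47 + 17/47 → 30/47
merge 17/47 + 30/47 → 1
L = 9/47 + 17/47 + 30/47 + 1 = 103/47 ≈ 2.191 bits/symbol.

2.191 bits/symbol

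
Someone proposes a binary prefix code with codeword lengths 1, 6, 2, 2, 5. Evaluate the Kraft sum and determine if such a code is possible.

With common denominator 2^6 = 64: Σ 2^(−ℓᵢ) = 32/64 + 1/64 + 16/64 + 16/64 + 2/64 = 67/64 = 1.046875.
Kraft's inequality requires Σ ≤ 1; here Σ = 1.046875 > 1, so no such prefix code exists.

1.046875; no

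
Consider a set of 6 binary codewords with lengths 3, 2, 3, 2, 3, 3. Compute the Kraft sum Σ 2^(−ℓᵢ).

With common denominator 2^3 = 8: Σ 2^(−ℓᵢ) = 1/8 + 2/8 + 1/8 + 2/8 + 1/8 + 1/8 = 8/8 = 1.

1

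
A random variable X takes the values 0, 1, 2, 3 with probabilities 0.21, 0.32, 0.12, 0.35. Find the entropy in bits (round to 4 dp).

1.8960 bits

H = −Σ pᵢ log₂ pᵢ.
−0.21·log₂(0.21) = 0.4728
−0.32·log₂(0.32) = 0.5260
−0.12·log₂(0.12) = 0.3671
−0.35·log₂(0.35) = 0.5301
Sum ≈ 1.8960 → 1.8960 bits.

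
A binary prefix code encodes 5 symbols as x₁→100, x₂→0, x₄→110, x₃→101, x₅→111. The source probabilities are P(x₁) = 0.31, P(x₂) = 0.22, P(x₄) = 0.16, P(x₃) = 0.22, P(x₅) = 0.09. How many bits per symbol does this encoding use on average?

2.56 bits/symbol

L̄ = Σ pᵢ·ℓᵢ = 0.31·3 + 0.22·1 + 0.16·3 + 0.22·3 + 0.09·3 = 2.56 bits/symbol.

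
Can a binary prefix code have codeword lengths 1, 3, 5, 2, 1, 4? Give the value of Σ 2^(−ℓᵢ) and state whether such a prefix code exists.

With common denominator 2^5 = 32: Σ 2^(−ℓᵢ) = 16/32 + 4/32 + 1/32 + 8/32 + 16/32 + 2/32 = 47/32 = 1.46875.
Kraft's inequality requires Σ ≤ 1; here Σ = 1.46875 > 1, so no such prefix code exists.

1.46875; no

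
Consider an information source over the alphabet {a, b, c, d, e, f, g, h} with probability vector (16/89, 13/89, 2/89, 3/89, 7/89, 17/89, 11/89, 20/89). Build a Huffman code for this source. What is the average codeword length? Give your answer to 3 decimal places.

Repeatedly combine the two least-probable nodes; the expected code length is the sum of the merged weights.
merge 2/89 + 3/89 → 5/89
merge 5/89 + 7/89 → 12/89
merge 11/89 + 12/89 → 23/89
merge 13/89 + 16/89 → 29/89
merge 17/89 + 20/89 → 37/89
merge 23/89 + 29/89 → 52/89
merge 37/89 + 52/89 → 1
L = 5/89 + 12/89 + 23/89 + 29/89 + 37/89 + 52/89 + 1 = 247/89 ≈ 2.775 bits/symbol.

2.775 bits/symbol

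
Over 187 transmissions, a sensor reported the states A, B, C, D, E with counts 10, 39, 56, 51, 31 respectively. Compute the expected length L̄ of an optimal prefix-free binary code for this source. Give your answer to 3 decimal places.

Probabilities are the counts divided by 187.
Repeatedly combine the two least-probable nodes; the expected code length is the sum of the merged weights.
merge 10/187 + 31/187 → 41/187
merge 39/187 + 41/187 → 80/187
merge 3/11 + 56/187 → 107/187
merge 80/187 + 107/187 → 1
L = 41/187 + 80/187 + 107/187 + 1 = 415/187 ≈ 2.219 bits/symbol.

2.219 bits/symbol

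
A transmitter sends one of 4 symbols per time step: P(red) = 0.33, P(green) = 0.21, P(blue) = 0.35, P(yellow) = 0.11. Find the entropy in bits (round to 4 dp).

H = −Σ pᵢ log₂ pᵢ.
−0.33·log₂(0.33) = 0.5278
−0.21·log₂(0.21) = 0.4728
−0.35·log₂(0.35) = 0.5301
−0.11·log₂(0.11) = 0.3503
Sum ≈ 1.8810 → 1.8810 bits.

1.8810 bits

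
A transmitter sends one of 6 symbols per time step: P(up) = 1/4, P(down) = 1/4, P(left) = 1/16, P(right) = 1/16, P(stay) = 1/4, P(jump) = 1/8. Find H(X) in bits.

2.375 bits

Each probability is a power of 1/2, so log₂(1/p) is an integer.
H = Σ p·log₂(1/p) = 1/4·2 + 1/4·2 + 1/16·4 + 1/16·4 + 1/4·2 + 1/8·3 = 2.375 bits.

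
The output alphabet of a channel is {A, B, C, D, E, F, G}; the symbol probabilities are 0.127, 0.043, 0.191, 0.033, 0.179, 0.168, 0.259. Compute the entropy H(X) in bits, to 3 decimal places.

H = −Σ pᵢ log₂ pᵢ.
−0.127·log₂(0.127) = 0.3781
−0.043·log₂(0.043) = 0.1952
−0.191·log₂(0.191) = 0.4562
−0.033·log₂(0.033) = 0.1624
−0.179·log₂(0.179) = 0.4443
−0.168·log₂(0.168) = 0.4323
−0.259·log₂(0.259) = 0.5048
Sum ≈ 2.5733 → 2.573 bits.

2.573 bits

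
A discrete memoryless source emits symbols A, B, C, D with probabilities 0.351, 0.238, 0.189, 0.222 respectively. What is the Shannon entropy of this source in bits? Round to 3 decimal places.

1.959 bits

H = −Σ pᵢ log₂ pᵢ.
−0.351·log₂(0.351) = 0.5302
−0.238·log₂(0.238) = 0.4929
−0.189·log₂(0.189) = 0.4543
−0.222·log₂(0.222) = 0.4820
Sum ≈ 1.9594 → 1.959 bits.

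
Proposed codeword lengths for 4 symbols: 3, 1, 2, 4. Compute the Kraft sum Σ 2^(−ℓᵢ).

With common denominator 2^4 = 16: Σ 2^(−ℓᵢ) = 2/16 + 8/16 + 4/16 + 1/16 = 15/16 = 0.9375.

0.9375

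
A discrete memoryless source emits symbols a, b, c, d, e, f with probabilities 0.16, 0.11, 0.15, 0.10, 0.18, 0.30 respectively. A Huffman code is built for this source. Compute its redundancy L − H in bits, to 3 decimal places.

0.038 bits

Entropy H = −Σ p log₂ p ≈ 2.4824 bits.
Huffman merges: 1/10+11/100→21/100; 3/20+4/25→31/100; 9/50+21/100→39/100; 3/10+31/100→61/100; 39/100+61/100→1. L = 63/25 ≈ 2.5200.
L − H = 2.5200 − 2.4824 = 0.038 bits.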